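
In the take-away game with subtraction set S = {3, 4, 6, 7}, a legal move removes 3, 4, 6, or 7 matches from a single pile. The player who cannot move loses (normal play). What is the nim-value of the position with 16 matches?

2

G(0) = 0
G(1) = mex{} = 0
G(2) = mex{} = 0
G(3) = mex{0} = 1
G(4) = mex{0,0} = 1
G(5) = mex{0,0} = 1
G(6) = mex{1,0,0} = 2
G(7) = mex{1,1,0,0} = 2
G(8) = mex{1,1,0,0} = 2
G(9) = mex{2,1,1,0} = 3
G(10) = mex{2,2,1,1} = 0
G(11) = mex{2,2,1,1} = 0
G(12) = mex{3,2,2,1} = 0
G(13) = mex{0,3,2,2} = 1
G(14) = mex{0,0,2,2} = 1
G(15) = mex{0,0,3,2} = 1
G(16) = mex{1,0,0,3} = 2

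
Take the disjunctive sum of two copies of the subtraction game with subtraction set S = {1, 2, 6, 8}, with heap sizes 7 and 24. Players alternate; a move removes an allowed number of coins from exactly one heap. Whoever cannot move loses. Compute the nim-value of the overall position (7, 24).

All heaps use S = {1, 2, 6, 8}:
G(0) = 0
G(1) = mex{0} = 1
G(2) = mex{1,0} = 2
G(3) = mex{2,1} = 0
G(4) = mex{0,2} = 1
G(5) = mex{1,0} = 2
G(6) = mex{2,1,0} = 3
G(7) = mex{3,2,1} = 0
G(8) = mex{0,3,2,0} = 1
G(9) = mex{1,0,0,1} = 2
G(10) = mex{2,1,1,2} = 0
G(11) = mex{0,2,2,0} = 1
G(12) = mex{1,0,3,1} = 2
G(13) = mex{2,1,0,2} = 3
G(14) = mex{3,2,1,3} = 0
G(15) = mex{0,3,2,0} = 1
G(16) = mex{1,0,0,1} = 2
G(17) = mex{2,1,1,2} = 0
G(18) = mex{0,2,2,0} = 1
G(19) = mex{1,0,3,1} = 2
G(20) = mex{2,1,0,2} = 3
G(21) = mex{3,2,1,3} = 0
G(22) = mex{0,3,2,0} = 1
G(23) = mex{1,0,0,1} = 2
G(24) = mex{2,1,1,2} = 0
Heap A: G(7) = 0.
Heap B: G(24) = 0.
Combined Grundy value = 0 ⊕ 0 = 0.

0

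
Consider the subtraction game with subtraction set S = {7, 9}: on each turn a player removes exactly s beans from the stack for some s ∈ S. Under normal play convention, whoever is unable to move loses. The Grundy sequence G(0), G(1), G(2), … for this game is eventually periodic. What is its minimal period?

n :  0  1  2  3  4  5  6  7  8  9 10 11 12 13 14 15 16 17 18 19 20 21 22 23 24 25 26 27 28 29 30 31 32 33
G :  0  0  0  0  0  0  0  1  1  1  1  1  1  1  2  2  0  0  0  0  0  0  0  1  1  1  1  1  1  1  2  2  0  0
G(n+16) = G(n) holds for n = 0,…,8 (a full window of length max(S) = 9), so the sequence is purely periodic with period 16.

16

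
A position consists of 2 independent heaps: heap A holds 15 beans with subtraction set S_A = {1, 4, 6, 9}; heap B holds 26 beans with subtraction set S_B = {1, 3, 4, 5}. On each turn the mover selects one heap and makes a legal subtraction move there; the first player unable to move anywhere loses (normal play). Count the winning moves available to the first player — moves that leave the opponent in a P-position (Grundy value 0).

0

Heap A, S = {1, 4, 6, 9}:
n :  0  1  2  3  4  5  6  7  8  9 10 11 12 13 14 15
G :  0  1  0  1  2  0  1  0  1  2  0  1  0  1  2  0
G_A(15) = 0.
Heap B, S = {1, 3, 4, 5}:
G(0) = 0
G(1) = mex{0} = 1
G(2) = mex{1} = 0
G(3) = mex{0,0} = 1
G(4) = mex{1,1,0} = 2
G(5) = mex{2,0,1,0} = 3
G(6) = mex{3,1,0,1} = 2
G(7) = mex{2,2,1,0} = 3
G(8) = mex{3,3,2,1} = 0
G(9) = mex{0,2,3,2} = 1
G(10) = mex{1,3,2,3} = 0
G(11) = mex{0,0,3,2} = 1
G(12) = mex{1,1,0,3} = 2
G(13) = mex{2,0,1,0} = 3
G(14) = mex{3,1,0,1} = 2
G(15) = mex{2,2,1,0} = 3
G(16) = mex{3,3,2,1} = 0
G(17) = mex{0,2,3,2} = 1
G(18) = mex{1,3,2,3} = 0
G(19) = mex{0,0,3,2} = 1
G(20) = mex{1,1,0,3} = 2
G(21) = mex{2,0,1,0} = 3
G(22) = mex{3,1,0,1} = 2
G(23) = mex{2,2,1,0} = 3
G(24) = mex{3,3,2,1} = 0
G(25) = mex{0,2,3,2} = 1
G(26) = mex{1,3,2,3} = 0
G_B(26) = 0.
Combined Grundy value = 0 ⊕ 0 = 0.
A winning move leaves total XOR = 0, i.e. changes one component's Grundy value g to g ⊕ X where X is the current total.
Heap A: target g' = 0⊕0 = 0, but every legal move changes the Grundy value (mex property), so 0 moves.
Heap B: target g' = 0⊕0 = 0, but every legal move changes the Grundy value (mex property), so 0 moves.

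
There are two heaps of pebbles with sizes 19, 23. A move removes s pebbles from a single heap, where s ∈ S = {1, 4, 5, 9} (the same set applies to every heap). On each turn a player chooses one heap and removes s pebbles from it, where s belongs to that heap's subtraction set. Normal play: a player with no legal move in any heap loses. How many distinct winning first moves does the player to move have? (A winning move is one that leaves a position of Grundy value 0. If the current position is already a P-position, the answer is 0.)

All heaps use S = {1, 4, 5, 9}:
n :  0  1  2  3  4  5  6  7  8  9 10 11 12 13 14 15 16 17 18 19 20 21 22 23
G :  0  1  0  1  2  3  2  3  0  1  0  1  2  3  2  3  0  1  0  1  2  3  2  3
Heap A: G(19) = 1.
Heap B: G(23) = 3.
Combined Grundy value = 1 ⊕ 3 = 2.
A winning move leaves total XOR = 0, i.e. changes one component's Grundy value g to g ⊕ X where X is the current total.
Heap A: need g' = 1⊕2 = 3. Options: 19−1→G=0, 19−4→G=3, 19−5→G=2, 19−9→G=0. Hits: 1.
Heap B: need g' = 3⊕2 = 1. Options: 23−1→G=2, 23−4→G=1, 23−5→G=0, 23−9→G=2. Hits: 1.

2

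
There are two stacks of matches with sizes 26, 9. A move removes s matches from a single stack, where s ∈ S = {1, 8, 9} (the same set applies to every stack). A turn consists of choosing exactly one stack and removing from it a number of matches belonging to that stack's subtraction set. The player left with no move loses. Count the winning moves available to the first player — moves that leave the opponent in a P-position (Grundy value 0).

2

All stacks use S = {1, 8, 9}:
G(0) = 0
G(1) = mex{0} = 1
G(2) = mex{1} = 0
G(3) = mex{0} = 1
G(4) = mex{1} = 0
G(5) = mex{0} = 1
G(6) = mex{1} = 0
G(7) = mex{0} = 1
G(8) = mex{1,0} = 2
G(9) = mex{2,1,0} = 3
G(10) = mex{3,0,1} = 2
G(11) = mex{2,1,0} = 3
G(12) = mex{3,0,1} = 2
G(13) = mex{2,1,0} = 3
G(14) = mex{3,0,1} = 2
G(15) = mex{2,1,0} = 3
G(16) = mex{3,2,1} = 0
G(17) = mex{0,3,2} = 1
G(18) = mex{1,2,3} = 0
G(19) = mex{0,3,2} = 1
G(20) = mex{1,2,3} = 0
G(21) = mex{0,3,2} = 1
G(22) = mex{1,2,3} = 0
G(23) = mex{0,3,2} = 1
G(24) = mex{1,0,3} = 2
G(25) = mex{2,1,0} = 3
G(26) = mex{3,0,1} = 2
Stack A: G(26) = 2.
Stack B: G(9) = 3.
Combined Grundy value = 2 ⊕ 3 = 1.
A winning move leaves total XOR = 0, i.e. changes one component's Grundy value g to g ⊕ X where X is the current total.
Stack A: need g' = 2⊕1 = 3. Options: 26−1→G=3, 26−8→G=0, 26−9→G=1. Hits: 1.
Stack B: need g' = 3⊕1 = 2. Options: 9−1→G=2, 9−8→G=1, 9−9→G=0. Hits: 1.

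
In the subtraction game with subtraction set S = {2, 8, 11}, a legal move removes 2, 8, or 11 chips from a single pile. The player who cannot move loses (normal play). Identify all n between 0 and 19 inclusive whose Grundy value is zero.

0, 1, 4, 5, 10, 14, 17

n :  0  1  2  3  4  5  6  7  8  9 10 11 12 13 14 15 16 17 18 19
G :  0  0  1  1  0  0  1  1  2  2  0  3  1  2  0  3  1  0  2  1
P-positions are exactly the n with G(n) = 0.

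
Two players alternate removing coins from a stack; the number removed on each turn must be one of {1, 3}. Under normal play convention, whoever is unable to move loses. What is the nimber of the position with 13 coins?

G(0) = 0
G(1) = mex{0} = 1
G(2) = mex{1} = 0
G(3) = mex{0,0} = 1
G(4) = mex{1,1} = 0
G(5) = mex{0,0} = 1
G(6) = mex{1,1} = 0
G(7) = mex{0,0} = 1
G(8) = mex{1,1} = 0
G(9) = mex{0,0} = 1
G(10) = mex{1,1} = 0
G(11) = mex{0,0} = 1
G(12) = mex{1,1} = 0
G(13) = mex{0,0} = 1

1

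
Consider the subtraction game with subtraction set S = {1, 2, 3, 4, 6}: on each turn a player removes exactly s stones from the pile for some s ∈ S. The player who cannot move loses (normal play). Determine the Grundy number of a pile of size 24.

G(0) = 0
G(1) = mex{0} = 1
G(2) = mex{1,0} = 2
G(3) = mex{2,1,0} = 3
G(4) = mex{3,2,1,0} = 4
G(5) = mex{4,3,2,1} = 0
G(6) = mex{0,4,3,2,0} = 1
G(7) = mex{1,0,4,3,1} = 2
G(8) = mex{2,1,0,4,2} = 3
G(9) = mex{3,2,1,0,3} = 4
G(10) = mex{4,3,2,1,4} = 0
G(11) = mex{0,4,3,2,0} = 1
G(12) = mex{1,0,4,3,1} = 2
G(13) = mex{2,1,0,4,2} = 3
G(14) = mex{3,2,1,0,3} = 4
G(15) = mex{4,3,2,1,4} = 0
G(16) = mex{0,4,3,2,0} = 1
G(17) = mex{1,0,4,3,1} = 2
G(18) = mex{2,1,0,4,2} = 3
G(19) = mex{3,2,1,0,3} = 4
G(20) = mex{4,3,2,1,4} = 0
G(21) = mex{0,4,3,2,0} = 1
G(22) = mex{1,0,4,3,1} = 2
G(23) = mex{2,1,0,4,2} = 3
G(24) = mex{3,2,1,0,3} = 4

4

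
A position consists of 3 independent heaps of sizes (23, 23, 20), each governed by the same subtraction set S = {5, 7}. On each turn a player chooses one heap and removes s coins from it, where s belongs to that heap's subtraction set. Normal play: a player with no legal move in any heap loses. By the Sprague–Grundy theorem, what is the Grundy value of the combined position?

1

All heaps use S = {5, 7}:
G(0) = 0
G(1) = mex{} = 0
G(2) = mex{} = 0
G(3) = mex{} = 0
G(4) = mex{} = 0
G(5) = mex{0} = 1
G(6) = mex{0} = 1
G(7) = mex{0,0} = 1
G(8) = mex{0,0} = 1
G(9) = mex{0,0} = 1
G(10) = mex{1,0} = 2
G(11) = mex{1,0} = 2
G(12) = mex{1,1} = 0
G(13) = mex{1,1} = 0
G(14) = mex{1,1} = 0
G(15) = mex{2,1} = 0
G(16) = mex{2,1} = 0
G(17) = mex{0,2} = 1
G(18) = mex{0,2} = 1
G(19) = mex{0,0} = 1
G(20) = mex{0,0} = 1
G(21) = mex{0,0} = 1
G(22) = mex{1,0} = 2
G(23) = mex{1,0} = 2
Heap A: G(23) = 2.
Heap B: G(23) = 2.
Heap C: G(20) = 1.
Combined Grundy value = 2 ⊕ 2 ⊕ 1 = 1.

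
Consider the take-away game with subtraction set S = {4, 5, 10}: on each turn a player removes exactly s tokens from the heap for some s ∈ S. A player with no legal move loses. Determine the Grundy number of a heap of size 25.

2

G(0) = 0
G(1) = mex{} = 0
G(2) = mex{} = 0
G(3) = mex{} = 0
G(4) = mex{0} = 1
G(5) = mex{0,0} = 1
G(6) = mex{0,0} = 1
G(7) = mex{0,0} = 1
G(8) = mex{1,0} = 2
G(9) = mex{1,1} = 0
G(10) = mex{1,1,0} = 2
G(11) = mex{1,1,0} = 2
G(12) = mex{2,1,0} = 3
G(13) = mex{0,2,0} = 1
G(14) = mex{2,0,1} = 3
G(15) = mex{2,2,1} = 0
G(16) = mex{3,2,1} = 0
G(17) = mex{1,3,1} = 0
G(18) = mex{3,1,2} = 0
G(19) = mex{0,3,0} = 1
G(20) = mex{0,0,2} = 1
G(21) = mex{0,0,2} = 1
G(22) = mex{0,0,3} = 1
G(23) = mex{1,0,1} = 2
G(24) = mex{1,1,3} = 0
G(25) = mex{1,1,0} = 2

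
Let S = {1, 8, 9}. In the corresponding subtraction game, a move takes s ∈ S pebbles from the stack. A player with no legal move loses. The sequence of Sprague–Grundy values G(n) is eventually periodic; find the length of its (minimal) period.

16

G(0) = 0
G(1) = mex{0} = 1
G(2) = mex{1} = 0
G(3) = mex{0} = 1
G(4) = mex{1} = 0
G(5) = mex{0} = 1
G(6) = mex{1} = 0
G(7) = mex{0} = 1
G(8) = mex{1,0} = 2
G(9) = mex{2,1,0} = 3
G(10) = mex{3,0,1} = 2
G(11) = mex{2,1,0} = 3
G(12) = mex{3,0,1} = 2
G(13) = mex{2,1,0} = 3
G(14) = mex{3,0,1} = 2
G(15) = mex{2,1,0} = 3
G(16) = mex{3,2,1} = 0
G(17) = mex{0,3,2} = 1
G(18) = mex{1,2,3} = 0
G(19) = mex{0,3,2} = 1
G(20) = mex{1,2,3} = 0
G(21) = mex{0,3,2} = 1
G(22) = mex{1,2,3} = 0
G(23) = mex{0,3,2} = 1
G(24) = mex{1,0,3} = 2
G(25) = mex{2,1,0} = 3
G(26) = mex{3,0,1} = 2
G(27) = mex{2,1,0} = 3
G(28) = mex{3,0,1} = 2
G(29) = mex{2,1,0} = 3
G(30) = mex{3,0,1} = 2
G(31) = mex{2,1,0} = 3
G(32) = mex{3,2,1} = 0
G(33) = mex{0,3,2} = 1
G(n+16) = G(n) holds for n = 0,…,8 (a full window of length max(S) = 9), so the sequence is purely periodic with period 16.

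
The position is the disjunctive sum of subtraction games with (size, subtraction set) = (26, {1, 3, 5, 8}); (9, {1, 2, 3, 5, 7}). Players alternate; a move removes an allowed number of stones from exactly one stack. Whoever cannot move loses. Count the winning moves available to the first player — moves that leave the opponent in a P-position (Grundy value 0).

3

Stack A, S = {1, 3, 5, 8}:
G(0) = 0
G(1) = mex{0} = 1
G(2) = mex{1} = 0
G(3) = mex{0,0} = 1
G(4) = mex{1,1} = 0
G(5) = mex{0,0,0} = 1
G(6) = mex{1,1,1} = 0
G(7) = mex{0,0,0} = 1
G(8) = mex{1,1,1,0} = 2
G(9) = mex{2,0,0,1} = 3
G(10) = mex{3,1,1,0} = 2
G(11) = mex{2,2,0,1} = 3
G(12) = mex{3,3,1,0} = 2
G(13) = mex{2,2,2,1} = 0
G(14) = mex{0,3,3,0} = 1
G(15) = mex{1,2,2,1} = 0
G(16) = mex{0,0,3,2} = 1
G(17) = mex{1,1,2,3} = 0
G(18) = mex{0,0,0,2} = 1
G(19) = mex{1,1,1,3} = 0
G(20) = mex{0,0,0,2} = 1
G(21) = mex{1,1,1,0} = 2
G(22) = mex{2,0,0,1} = 3
G(23) = mex{3,1,1,0} = 2
G(24) = mex{2,2,0,1} = 3
G(25) = mex{3,3,1,0} = 2
G(26) = mex{2,2,2,1} = 0
G_A(26) = 0.
Stack B, S = {1, 2, 3, 5, 7}:
n : 0 1 2 3 4 5 6 7 8 9
G : 0 1 2 3 0 1 2 3 0 1
G_B(9) = 1.
Combined Grundy value = 0 ⊕ 1 = 1.
A winning move leaves total XOR = 0, i.e. changes one component's Grundy value g to g ⊕ X where X is the current total.
Stack A: need g' = 0⊕1 = 1. Options: 26−1→G=2, 26−3→G=2, 26−5→G=2, 26−8→G=1. Hits: 1.
Stack B: need g' = 1⊕1 = 0. Options: 9−1→G=0, 9−2→G=3, 9−3→G=2, 9−5→G=0, 9−7→G=2. Hits: 2.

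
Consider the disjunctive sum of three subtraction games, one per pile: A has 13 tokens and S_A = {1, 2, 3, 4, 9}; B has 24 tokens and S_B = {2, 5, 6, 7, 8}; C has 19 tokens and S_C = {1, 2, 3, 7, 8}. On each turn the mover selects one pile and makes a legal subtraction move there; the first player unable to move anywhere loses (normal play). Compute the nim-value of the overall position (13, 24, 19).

1

Pile A, S = {1, 2, 3, 4, 9}:
n :  0  1  2  3  4  5  6  7  8  9 10 11 12 13
G :  0  1  2  3  4  0  1  2  3  4  0  1  2  3
G_A(13) = 3.
Pile B, S = {2, 5, 6, 7, 8}:
G(0) = 0
G(1) = mex{} = 0
G(2) = mex{0} = 1
G(3) = mex{0} = 1
G(4) = mex{1} = 0
G(5) = mex{1,0} = 2
G(6) = mex{0,0,0} = 1
G(7) = mex{2,1,0,0} = 3
G(8) = mex{1,1,1,0,0} = 2
G(9) = mex{3,0,1,1,0} = 2
G(10) = mex{2,2,0,1,1} = 3
G(11) = mex{2,1,2,0,1} = 3
G(12) = mex{3,3,1,2,0} = 4
G(13) = mex{3,2,3,1,2} = 0
G(14) = mex{4,2,2,3,1} = 0
G(15) = mex{0,3,2,2,3} = 1
G(16) = mex{0,3,3,2,2} = 1
G(17) = mex{1,4,3,3,2} = 0
G(18) = mex{1,0,4,3,3} = 2
G(19) = mex{0,0,0,4,3} = 1
G(20) = mex{2,1,0,0,4} = 3
G(21) = mex{1,1,1,0,0} = 2
G(22) = mex{3,0,1,1,0} = 2
G(23) = mex{2,2,0,1,1} = 3
G(24) = mex{2,1,2,0,1} = 3
G_B(24) = 3.
Pile C, S = {1, 2, 3, 7, 8}:
G(0) = 0
G(1) = mex{0} = 1
G(2) = mex{1,0} = 2
G(3) = mex{2,1,0} = 3
G(4) = mex{3,2,1} = 0
G(5) = mex{0,3,2} = 1
G(6) = mex{1,0,3} = 2
G(7) = mex{2,1,0,0} = 3
G(8) = mex{3,2,1,1,0} = 4
G(9) = mex{4,3,2,2,1} = 0
G(10) = mex{0,4,3,3,2} = 1
G(11) = mex{1,0,4,0,3} = 2
G(12) = mex{2,1,0,1,0} = 3
G(13) = mex{3,2,1,2,1} = 0
G(14) = mex{0,3,2,3,2} = 1
G(15) = mex{1,0,3,4,3} = 2
G(16) = mex{2,1,0,0,4} = 3
G(17) = mex{3,2,1,1,0} = 4
G(18) = mex{4,3,2,2,1} = 0
G(19) = mex{0,4,3,3,2} = 1
G_C(19) = 1.
Combined Grundy value = 3 ⊕ 3 ⊕ 1 = 1.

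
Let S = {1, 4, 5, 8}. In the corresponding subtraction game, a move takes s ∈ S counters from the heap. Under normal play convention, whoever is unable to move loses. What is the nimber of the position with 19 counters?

1

G(0) = 0
G(1) = mex{0} = 1
G(2) = mex{1} = 0
G(3) = mex{0} = 1
G(4) = mex{1,0} = 2
G(5) = mex{2,1,0} = 3
G(6) = mex{3,0,1} = 2
G(7) = mex{2,1,0} = 3
G(8) = mex{3,2,1,0} = 4
G(9) = mex{4,3,2,1} = 0
G(10) = mex{0,2,3,0} = 1
G(11) = mex{1,3,2,1} = 0
G(12) = mex{0,4,3,2} = 1
G(13) = mex{1,0,4,3} = 2
G(14) = mex{2,1,0,2} = 3
G(15) = mex{3,0,1,3} = 2
G(16) = mex{2,1,0,4} = 3
G(17) = mex{3,2,1,0} = 4
G(18) = mex{4,3,2,1} = 0
G(19) = mex{0,2,3,0} = 1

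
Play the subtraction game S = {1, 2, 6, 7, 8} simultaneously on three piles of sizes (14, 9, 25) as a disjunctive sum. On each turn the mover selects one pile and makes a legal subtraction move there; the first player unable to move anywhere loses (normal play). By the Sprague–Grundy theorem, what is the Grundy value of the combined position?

0

All piles use S = {1, 2, 6, 7, 8}:
G(0) = 0
G(1) = mex{0} = 1
G(2) = mex{1,0} = 2
G(3) = mex{2,1} = 0
G(4) = mex{0,2} = 1
G(5) = mex{1,0} = 2
G(6) = mex{2,1,0} = 3
G(7) = mex{3,2,1,0} = 4
G(8) = mex{4,3,2,1,0} = 5
G(9) = mex{5,4,0,2,1} = 3
G(10) = mex{3,5,1,0,2} = 4
G(11) = mex{4,3,2,1,0} = 5
G(12) = mex{5,4,3,2,1} = 0
G(13) = mex{0,5,4,3,2} = 1
G(14) = mex{1,0,5,4,3} = 2
G(15) = mex{2,1,3,5,4} = 0
G(16) = mex{0,2,4,3,5} = 1
G(17) = mex{1,0,5,4,3} = 2
G(18) = mex{2,1,0,5,4} = 3
G(19) = mex{3,2,1,0,5} = 4
G(20) = mex{4,3,2,1,0} = 5
G(21) = mex{5,4,0,2,1} = 3
G(22) = mex{3,5,1,0,2} = 4
G(23) = mex{4,3,2,1,0} = 5
G(24) = mex{5,4,3,2,1} = 0
G(25) = mex{0,5,4,3,2} = 1
Pile A: G(14) = 2.
Pile B: G(9) = 3.
Pile C: G(25) = 1.
Combined Grundy value = 2 ⊕ 3 ⊕ 1 = 0.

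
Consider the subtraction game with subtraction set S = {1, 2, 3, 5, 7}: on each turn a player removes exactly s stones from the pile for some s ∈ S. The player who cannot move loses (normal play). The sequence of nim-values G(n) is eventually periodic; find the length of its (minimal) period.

4

n :  0  1  2  3  4  5  6  7  8  9 10 11 12 13 14
G :  0  1  2  3  0  1  2  3  0  1  2  3  0  1  2
G(n+4) = G(n) holds for n = 0,…,6 (a full window of length max(S) = 7), so the sequence is purely periodic with period 4.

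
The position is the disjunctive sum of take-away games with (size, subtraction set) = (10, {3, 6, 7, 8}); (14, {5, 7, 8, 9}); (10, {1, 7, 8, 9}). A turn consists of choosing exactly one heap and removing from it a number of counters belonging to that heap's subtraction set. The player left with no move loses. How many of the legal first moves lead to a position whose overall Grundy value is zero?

6

Heap A, S = {3, 6, 7, 8}:
G(0) = 0
G(1) = mex{} = 0
G(2) = mex{} = 0
G(3) = mex{0} = 1
G(4) = mex{0} = 1
G(5) = mex{0} = 1
G(6) = mex{1,0} = 2
G(7) = mex{1,0,0} = 2
G(8) = mex{1,0,0,0} = 2
G(9) = mex{2,1,0,0} = 3
G(10) = mex{2,1,1,0} = 3
G_A(10) = 3.
Heap B, S = {5, 7, 8, 9}:
G(0) = 0
G(1) = mex{} = 0
G(2) = mex{} = 0
G(3) = mex{} = 0
G(4) = mex{} = 0
G(5) = mex{0} = 1
G(6) = mex{0} = 1
G(7) = mex{0,0} = 1
G(8) = mex{0,0,0} = 1
G(9) = mex{0,0,0,0} = 1
G(10) = mex{1,0,0,0} = 2
G(11) = mex{1,0,0,0} = 2
G(12) = mex{1,1,0,0} = 2
G(13) = mex{1,1,1,0} = 2
G(14) = mex{1,1,1,1} = 0
G_B(14) = 0.
Heap C, S = {1, 7, 8, 9}:
G(0) = 0
G(1) = mex{0} = 1
G(2) = mex{1} = 0
G(3) = mex{0} = 1
G(4) = mex{1} = 0
G(5) = mex{0} = 1
G(6) = mex{1} = 0
G(7) = mex{0,0} = 1
G(8) = mex{1,1,0} = 2
G(9) = mex{2,0,1,0} = 3
G(10) = mex{3,1,0,1} = 2
G_C(10) = 2.
Combined Grundy value = 3 ⊕ 0 ⊕ 2 = 1.
A winning move leaves total XOR = 0, i.e. changes one component's Grundy value g to g ⊕ X where X is the current total.
Heap A: need g' = 3⊕1 = 2. Options: 10−3→G=2, 10−6→G=1, 10−7→G=1, 10−8→G=0. Hits: 1.
Heap B: need g' = 0⊕1 = 1. Options: 14−5→G=1, 14−7→G=1, 14−8→G=1, 14−9→G=1. Hits: 4.
Heap C: need g' = 2⊕1 = 3. Options: 10−1→G=3, 10−7→G=1, 10−8→G=0, 10−9→G=1. Hits: 1.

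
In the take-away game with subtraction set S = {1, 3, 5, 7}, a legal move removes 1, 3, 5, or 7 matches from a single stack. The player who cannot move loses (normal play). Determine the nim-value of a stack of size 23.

G(0) = 0
G(1) = mex{0} = 1
G(2) = mex{1} = 0
G(3) = mex{0,0} = 1
G(4) = mex{1,1} = 0
G(5) = mex{0,0,0} = 1
G(6) = mex{1,1,1} = 0
G(7) = mex{0,0,0,0} = 1
G(8) = mex{1,1,1,1} = 0
G(9) = mex{0,0,0,0} = 1
G(10) = mex{1,1,1,1} = 0
G(11) = mex{0,0,0,0} = 1
G(12) = mex{1,1,1,1} = 0
G(13) = mex{0,0,0,0} = 1
G(14) = mex{1,1,1,1} = 0
G(15) = mex{0,0,0,0} = 1
G(16) = mex{1,1,1,1} = 0
G(17) = mex{0,0,0,0} = 1
G(18) = mex{1,1,1,1} = 0
G(19) = mex{0,0,0,0} = 1
G(20) = mex{1,1,1,1} = 0
G(21) = mex{0,0,0,0} = 1
G(22) = mex{1,1,1,1} = 0
G(23) = mex{0,0,0,0} = 1

1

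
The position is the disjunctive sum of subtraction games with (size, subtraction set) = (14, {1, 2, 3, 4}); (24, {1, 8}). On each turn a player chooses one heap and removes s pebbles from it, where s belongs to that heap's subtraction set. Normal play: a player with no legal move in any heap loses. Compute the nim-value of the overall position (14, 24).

Heap A, S = {1, 2, 3, 4}:
G(0) = 0
G(1) = mex{0} = 1
G(2) = mex{1,0} = 2
G(3) = mex{2,1,0} = 3
G(4) = mex{3,2,1,0} = 4
G(5) = mex{4,3,2,1} = 0
G(6) = mex{0,4,3,2} = 1
G(7) = mex{1,0,4,3} = 2
G(8) = mex{2,1,0,4} = 3
G(9) = mex{3,2,1,0} = 4
G(10) = mex{4,3,2,1} = 0
G(11) = mex{0,4,3,2} = 1
G(12) = mex{1,0,4,3} = 2
G(13) = mex{2,1,0,4} = 3
G(14) = mex{3,2,1,0} = 4
G_A(14) = 4.
Heap B, S = {1, 8}:
n :  0  1  2  3  4  5  6  7  8  9 10 11 12 13 14 15 16 17 18 19 20 21 22 23 24
G :  0  1  0  1  0  1  0  1  2  0  1  0  1  0  1  0  1  2  0  1  0  1  0  1  0
G_B(24) = 0.
Combined Grundy value = 4 ⊕ 0 = 4.

4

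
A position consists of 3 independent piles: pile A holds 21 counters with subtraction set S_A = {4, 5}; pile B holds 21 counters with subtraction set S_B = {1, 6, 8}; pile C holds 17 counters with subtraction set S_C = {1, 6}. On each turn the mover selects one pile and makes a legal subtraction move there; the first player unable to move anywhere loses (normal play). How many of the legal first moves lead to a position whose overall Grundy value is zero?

4

Pile A, S = {4, 5}:
n :  0  1  2  3  4  5  6  7  8  9 10 11 12 13 14 15 16 17 18 19 20 21
G :  0  0  0  0  1  1  1  1  2  0  0  0  0  1  1  1  1  2  0  0  0  0
G_A(21) = 0.
Pile B, S = {1, 6, 8}:
n :  0  1  2  3  4  5  6  7  8  9 10 11 12 13 14 15 16 17 18 19 20 21
G :  0  1  0  1  0  1  2  0  1  0  1  0  1  2  0  1  0  1  0  1  2  0
G_B(21) = 0.
Pile C, S = {1, 6}:
n :  0  1  2  3  4  5  6  7  8  9 10 11 12 13 14 15 16 17
G :  0  1  0  1  0  1  2  0  1  0  1  0  1  2  0  1  0  1
G_C(17) = 1.
Combined Grundy value = 0 ⊕ 0 ⊕ 1 = 1.
A winning move leaves total XOR = 0, i.e. changes one component's Grundy value g to g ⊕ X where X is the current total.
Pile A: need g' = 0⊕1 = 1. Options: 21−4→G=2, 21−5→G=1. Hits: 1.
Pile B: need g' = 0⊕1 = 1. Options: 21−1→G=2, 21−6→G=1, 21−8→G=2. Hits: 1.
Pile C: need g' = 1⊕1 = 0. Options: 17−1→G=0, 17−6→G=0. Hits: 2.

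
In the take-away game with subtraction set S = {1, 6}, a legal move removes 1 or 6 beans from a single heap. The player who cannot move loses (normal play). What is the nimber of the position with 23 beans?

0

G(0) = 0
G(1) = mex{0} = 1
G(2) = mex{1} = 0
G(3) = mex{0} = 1
G(4) = mex{1} = 0
G(5) = mex{0} = 1
G(6) = mex{1,0} = 2
G(7) = mex{2,1} = 0
G(8) = mex{0,0} = 1
G(9) = mex{1,1} = 0
G(10) = mex{0,0} = 1
G(11) = mex{1,1} = 0
G(12) = mex{0,2} = 1
G(13) = mex{1,0} = 2
G(14) = mex{2,1} = 0
G(15) = mex{0,0} = 1
G(16) = mex{1,1} = 0
G(17) = mex{0,0} = 1
G(18) = mex{1,1} = 0
G(19) = mex{0,2} = 1
G(20) = mex{1,0} = 2
G(21) = mex{2,1} = 0
G(22) = mex{0,0} = 1
G(23) = mex{1,1} = 0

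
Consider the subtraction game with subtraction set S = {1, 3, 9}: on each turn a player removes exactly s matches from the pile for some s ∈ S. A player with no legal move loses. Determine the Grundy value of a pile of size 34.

G(0) = 0
G(1) = mex{0} = 1
G(2) = mex{1} = 0
G(3) = mex{0,0} = 1
G(4) = mex{1,1} = 0
G(5) = mex{0,0} = 1
G(6) = mex{1,1} = 0
G(7) = mex{0,0} = 1
G(8) = mex{1,1} = 0
G(9) = mex{0,0,0} = 1
G(10) = mex{1,1,1} = 0
G(11) = mex{0,0,0} = 1
G(12) = mex{1,1,1} = 0
G(13) = mex{0,0,0} = 1
G(14) = mex{1,1,1} = 0
G(15) = mex{0,0,0} = 1
G(16) = mex{1,1,1} = 0
G(17) = mex{0,0,0} = 1
G(18) = mex{1,1,1} = 0
G(19) = mex{0,0,0} = 1
G(20) = mex{1,1,1} = 0
G(21) = mex{0,0,0} = 1
G(22) = mex{1,1,1} = 0
G(23) = mex{0,0,0} = 1
G(24) = mex{1,1,1} = 0
G(25) = mex{0,0,0} = 1
G(26) = mex{1,1,1} = 0
G(27) = mex{0,0,0} = 1
G(28) = mex{1,1,1} = 0
G(29) = mex{0,0,0} = 1
G(30) = mex{1,1,1} = 0
G(31) = mex{0,0,0} = 1
G(32) = mex{1,1,1} = 0
G(33) = mex{0,0,0} = 1
G(34) = mex{1,1,1} = 0

0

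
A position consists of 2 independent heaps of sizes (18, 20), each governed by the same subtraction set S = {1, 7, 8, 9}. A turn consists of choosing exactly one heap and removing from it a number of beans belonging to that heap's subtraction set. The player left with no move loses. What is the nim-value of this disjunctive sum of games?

All heaps use S = {1, 7, 8, 9}:
n :  0  1  2  3  4  5  6  7  8  9 10 11 12 13 14 15 16 17 18 19 20
G :  0  1  0  1  0  1  0  1  2  3  2  3  2  3  2  3  0  1  0  1  0
Heap A: G(18) = 0.
Heap B: G(20) = 0.
Combined Grundy value = 0 ⊕ 0 = 0.

0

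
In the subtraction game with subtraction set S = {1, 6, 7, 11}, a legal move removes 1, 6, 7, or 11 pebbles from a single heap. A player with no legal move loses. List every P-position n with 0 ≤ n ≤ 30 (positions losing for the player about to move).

n :  0  1  2  3  4  5  6  7  8  9 10 11 12 13 14 15 16 17 18 19 20 21 22 23 24 25 26 27 28 29 30
G :  0  1  0  1  0  1  2  3  2  3  2  3  0  1  0  1  0  1  2  3  2  3  2  3  0  1  0  1  0  1  2
P-positions are exactly the n with G(n) = 0.

0, 2, 4, 12, 14, 16, 24, 26, 28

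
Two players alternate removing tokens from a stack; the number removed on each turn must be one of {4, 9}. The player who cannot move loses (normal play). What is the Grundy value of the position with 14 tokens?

0

n :  0  1  2  3  4  5  6  7  8  9 10 11 12 13 14
G :  0  0  0  0  1  1  1  1  0  2  2  2  1  0  0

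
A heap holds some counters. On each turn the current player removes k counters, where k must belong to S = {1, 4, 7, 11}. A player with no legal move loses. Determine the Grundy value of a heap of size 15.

G(0) = 0
G(1) = mex{0} = 1
G(2) = mex{1} = 0
G(3) = mex{0} = 1
G(4) = mex{1,0} = 2
G(5) = mex{2,1} = 0
G(6) = mex{0,0} = 1
G(7) = mex{1,1,0} = 2
G(8) = mex{2,2,1} = 0
G(9) = mex{0,0,0} = 1
G(10) = mex{1,1,1} = 0
G(11) = mex{0,2,2,0} = 1
G(12) = mex{1,0,0,1} = 2
G(13) = mex{2,1,1,0} = 3
G(14) = mex{3,0,2,1} = 4
G(15) = mex{4,1,0,2} = 3

3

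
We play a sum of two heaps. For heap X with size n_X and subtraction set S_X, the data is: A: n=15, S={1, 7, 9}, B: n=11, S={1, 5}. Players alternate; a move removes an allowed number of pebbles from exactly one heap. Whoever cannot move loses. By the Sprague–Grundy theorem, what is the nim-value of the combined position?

0

Heap A, S = {1, 7, 9}:
n :  0  1  2  3  4  5  6  7  8  9 10 11 12 13 14 15
G :  0  1  0  1  0  1  0  1  0  1  0  1  0  1  0  1
G_A(15) = 1.
Heap B, S = {1, 5}:
G(0) = 0
G(1) = mex{0} = 1
G(2) = mex{1} = 0
G(3) = mex{0} = 1
G(4) = mex{1} = 0
G(5) = mex{0,0} = 1
G(6) = mex{1,1} = 0
G(7) = mex{0,0} = 1
G(8) = mex{1,1} = 0
G(9) = mex{0,0} = 1
G(10) = mex{1,1} = 0
G(11) = mex{0,0} = 1
G_B(11) = 1.
Combined Grundy value = 1 ⊕ 1 = 0.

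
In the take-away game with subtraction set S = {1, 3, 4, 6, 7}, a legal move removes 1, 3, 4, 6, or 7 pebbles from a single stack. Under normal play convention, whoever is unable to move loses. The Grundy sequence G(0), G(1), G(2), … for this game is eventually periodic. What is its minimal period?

10

n :  0  1  2  3  4  5  6  7  8  9 10 11 12 13 14 15 16 17 18 19 20 21
G :  0  1  0  1  2  3  2  3  4  5  0  1  0  1  2  3  2  3  4  5  0  1
G(n+10) = G(n) holds for n = 0,…,6 (a full window of length max(S) = 7), so the sequence is purely periodic with period 10.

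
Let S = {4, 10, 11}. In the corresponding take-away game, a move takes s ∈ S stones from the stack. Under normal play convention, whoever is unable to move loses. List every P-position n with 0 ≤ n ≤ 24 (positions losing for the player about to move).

G(0) = 0
G(1) = mex{} = 0
G(2) = mex{} = 0
G(3) = mex{} = 0
G(4) = mex{0} = 1
G(5) = mex{0} = 1
G(6) = mex{0} = 1
G(7) = mex{0} = 1
G(8) = mex{1} = 0
G(9) = mex{1} = 0
G(10) = mex{1,0} = 2
G(11) = mex{1,0,0} = 2
G(12) = mex{0,0,0} = 1
G(13) = mex{0,0,0} = 1
G(14) = mex{2,1,0} = 3
G(15) = mex{2,1,1} = 0
G(16) = mex{1,1,1} = 0
G(17) = mex{1,1,1} = 0
G(18) = mex{3,0,1} = 2
G(19) = mex{0,0,0} = 1
G(20) = mex{0,2,0} = 1
G(21) = mex{0,2,2} = 1
G(22) = mex{2,1,2} = 0
G(23) = mex{1,1,1} = 0
G(24) = mex{1,3,1} = 0
P-positions are exactly the n with G(n) = 0.

0, 1, 2, 3, 8, 9, 15, 16, 17, 22, 23, 24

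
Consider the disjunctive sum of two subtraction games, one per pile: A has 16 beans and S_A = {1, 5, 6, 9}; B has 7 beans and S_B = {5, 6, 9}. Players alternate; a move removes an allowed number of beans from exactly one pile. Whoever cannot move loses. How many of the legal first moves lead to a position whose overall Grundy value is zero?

Pile A, S = {1, 5, 6, 9}:
n :  0  1  2  3  4  5  6  7  8  9 10 11 12 13 14 15 16
G :  0  1  0  1  0  1  2  3  2  3  2  3  0  1  0  1  0
G_A(16) = 0.
Pile B, S = {5, 6, 9}:
n : 0 1 2 3 4 5 6 7
G : 0 0 0 0 0 1 1 1
G_B(7) = 1.
Combined Grundy value = 0 ⊕ 1 = 1.
A winning move leaves total XOR = 0, i.e. changes one component's Grundy value g to g ⊕ X where X is the current total.
Pile A: need g' = 0⊕1 = 1. Options: 16−1→G=1, 16−5→G=3, 16−6→G=2, 16−9→G=3. Hits: 1.
Pile B: need g' = 1⊕1 = 0. Options: 7−5→G=0, 7−6→G=0. Hits: 2.

3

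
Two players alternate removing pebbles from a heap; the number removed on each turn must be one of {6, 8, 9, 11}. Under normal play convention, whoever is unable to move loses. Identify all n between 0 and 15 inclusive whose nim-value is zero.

n :  0  1  2  3  4  5  6  7  8  9 10 11 12 13 14 15
G :  0  0  0  0  0  0  1  1  1  1  1  1  2  2  2  2
P-positions are exactly the n with G(n) = 0.

0, 1, 2, 3, 4, 5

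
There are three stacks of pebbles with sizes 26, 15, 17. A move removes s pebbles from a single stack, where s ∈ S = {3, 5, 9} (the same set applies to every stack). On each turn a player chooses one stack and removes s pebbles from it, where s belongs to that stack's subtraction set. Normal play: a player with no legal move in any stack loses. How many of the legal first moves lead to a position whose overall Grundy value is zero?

All stacks use S = {3, 5, 9}:
n :  0  1  2  3  4  5  6  7  8  9 10 11 12 13 14 15 16 17 18 19 20 21 22 23 24 25 26
G :  0  0  0  1  1  1  2  2  0  3  3  1  0  2  0  1  0  1  0  1  0  1  0  1  0  1  0
Stack A: G(26) = 0.
Stack B: G(15) = 1.
Stack C: G(17) = 1.
Combined Grundy value = 0 ⊕ 1 ⊕ 1 = 0.
A winning move leaves total XOR = 0, i.e. changes one component's Grundy value g to g ⊕ X where X is the current total.
Stack A: target g' = 0⊕0 = 0, but every legal move changes the Grundy value (mex property), so 0 moves.
Stack B: target g' = 1⊕0 = 1, but every legal move changes the Grundy value (mex property), so 0 moves.
Stack C: target g' = 1⊕0 = 1, but every legal move changes the Grundy value (mex property), so 0 moves.

0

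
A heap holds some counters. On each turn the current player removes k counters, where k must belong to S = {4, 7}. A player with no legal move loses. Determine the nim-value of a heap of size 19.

G(0) = 0
G(1) = mex{} = 0
G(2) = mex{} = 0
G(3) = mex{} = 0
G(4) = mex{0} = 1
G(5) = mex{0} = 1
G(6) = mex{0} = 1
G(7) = mex{0,0} = 1
G(8) = mex{1,0} = 2
G(9) = mex{1,0} = 2
G(10) = mex{1,0} = 2
G(11) = mex{1,1} = 0
G(12) = mex{2,1} = 0
G(13) = mex{2,1} = 0
G(14) = mex{2,1} = 0
G(15) = mex{0,2} = 1
G(16) = mex{0,2} = 1
G(17) = mex{0,2} = 1
G(18) = mex{0,0} = 1
G(19) = mex{1,0} = 2

2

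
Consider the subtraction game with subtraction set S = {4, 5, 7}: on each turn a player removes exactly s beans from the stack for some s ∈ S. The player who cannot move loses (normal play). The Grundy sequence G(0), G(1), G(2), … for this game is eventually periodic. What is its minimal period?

G(0) = 0
G(1) = mex{} = 0
G(2) = mex{} = 0
G(3) = mex{} = 0
G(4) = mex{0} = 1
G(5) = mex{0,0} = 1
G(6) = mex{0,0} = 1
G(7) = mex{0,0,0} = 1
G(8) = mex{1,0,0} = 2
G(9) = mex{1,1,0} = 2
G(10) = mex{1,1,0} = 2
G(11) = mex{1,1,1} = 0
G(12) = mex{2,1,1} = 0
G(13) = mex{2,2,1} = 0
G(14) = mex{2,2,1} = 0
G(15) = mex{0,2,2} = 1
G(16) = mex{0,0,2} = 1
G(17) = mex{0,0,2} = 1
G(18) = mex{0,0,0} = 1
G(19) = mex{1,0,0} = 2
G(20) = mex{1,1,0} = 2
G(21) = mex{1,1,0} = 2
G(22) = mex{1,1,1} = 0
G(23) = mex{2,1,1} = 0
G(n+11) = G(n) holds for n = 0,…,6 (a full window of length max(S) = 7), so the sequence is purely periodic with period 11.

11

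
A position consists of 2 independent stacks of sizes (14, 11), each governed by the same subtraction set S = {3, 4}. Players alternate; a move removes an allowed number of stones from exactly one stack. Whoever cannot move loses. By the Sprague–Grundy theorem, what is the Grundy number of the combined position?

1

All stacks use S = {3, 4}:
G(0) = 0
G(1) = mex{} = 0
G(2) = mex{} = 0
G(3) = mex{0} = 1
G(4) = mex{0,0} = 1
G(5) = mex{0,0} = 1
G(6) = mex{1,0} = 2
G(7) = mex{1,1} = 0
G(8) = mex{1,1} = 0
G(9) = mex{2,1} = 0
G(10) = mex{0,2} = 1
G(11) = mex{0,0} = 1
G(12) = mex{0,0} = 1
G(13) = mex{1,0} = 2
G(14) = mex{1,1} = 0
Stack A: G(14) = 0.
Stack B: G(11) = 1.
Combined Grundy value = 0 ⊕ 1 = 1.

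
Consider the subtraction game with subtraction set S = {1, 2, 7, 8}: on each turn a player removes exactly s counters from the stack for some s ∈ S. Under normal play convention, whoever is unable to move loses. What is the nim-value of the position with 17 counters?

G(0) = 0
G(1) = mex{0} = 1
G(2) = mex{1,0} = 2
G(3) = mex{2,1} = 0
G(4) = mex{0,2} = 1
G(5) = mex{1,0} = 2
G(6) = mex{2,1} = 0
G(7) = mex{0,2,0} = 1
G(8) = mex{1,0,1,0} = 2
G(9) = mex{2,1,2,1} = 0
G(10) = mex{0,2,0,2} = 1
G(11) = mex{1,0,1,0} = 2
G(12) = mex{2,1,2,1} = 0
G(13) = mex{0,2,0,2} = 1
G(14) = mex{1,0,1,0} = 2
G(15) = mex{2,1,2,1} = 0
G(16) = mex{0,2,0,2} = 1
G(17) = mex{1,0,1,0} = 2

2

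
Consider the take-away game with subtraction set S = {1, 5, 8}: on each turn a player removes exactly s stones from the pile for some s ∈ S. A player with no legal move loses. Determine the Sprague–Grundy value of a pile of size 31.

G(0) = 0
G(1) = mex{0} = 1
G(2) = mex{1} = 0
G(3) = mex{0} = 1
G(4) = mex{1} = 0
G(5) = mex{0,0} = 1
G(6) = mex{1,1} = 0
G(7) = mex{0,0} = 1
G(8) = mex{1,1,0} = 2
G(9) = mex{2,0,1} = 3
G(10) = mex{3,1,0} = 2
G(11) = mex{2,0,1} = 3
G(12) = mex{3,1,0} = 2
G(13) = mex{2,2,1} = 0
G(14) = mex{0,3,0} = 1
G(15) = mex{1,2,1} = 0
G(16) = mex{0,3,2} = 1
G(17) = mex{1,2,3} = 0
G(18) = mex{0,0,2} = 1
G(19) = mex{1,1,3} = 0
G(20) = mex{0,0,2} = 1
G(21) = mex{1,1,0} = 2
G(22) = mex{2,0,1} = 3
G(23) = mex{3,1,0} = 2
G(24) = mex{2,0,1} = 3
G(25) = mex{3,1,0} = 2
G(26) = mex{2,2,1} = 0
G(27) = mex{0,3,0} = 1
G(28) = mex{1,2,1} = 0
G(29) = mex{0,3,2} = 1
G(30) = mex{1,2,3} = 0
G(31) = mex{0,0,2} = 1

1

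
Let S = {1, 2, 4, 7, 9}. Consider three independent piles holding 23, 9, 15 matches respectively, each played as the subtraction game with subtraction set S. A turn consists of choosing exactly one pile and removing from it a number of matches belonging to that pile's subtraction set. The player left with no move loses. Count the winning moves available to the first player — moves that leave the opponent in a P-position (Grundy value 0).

All piles use S = {1, 2, 4, 7, 9}:
n :  0  1  2  3  4  5  6  7  8  9 10 11 12 13 14 15 16 17 18 19 20 21 22 23
G :  0  1  2  0  1  2  0  1  2  3  4  0  1  2  0  1  2  0  1  2  3  4  0  1
Pile A: G(23) = 1.
Pile B: G(9) = 3.
Pile C: G(15) = 1.
Combined Grundy value = 1 ⊕ 3 ⊕ 1 = 3.
A winning move leaves total XOR = 0, i.e. changes one component's Grundy value g to g ⊕ X where X is the current total.
Pile A: need g' = 1⊕3 = 2. Options: 23−1→G=0, 23−2→G=4, 23−4→G=2, 23−7→G=2, 23−9→G=0. Hits: 2.
Pile B: need g' = 3⊕3 = 0. Options: 9−1→G=2, 9−2→G=1, 9−4→G=2, 9−7→G=2, 9−9→G=0. Hits: 1.
Pile C: need g' = 1⊕3 = 2. Options: 15−1→G=0, 15−2→G=2, 15−4→G=0, 15−7→G=2, 15−9→G=0. Hits: 2.

5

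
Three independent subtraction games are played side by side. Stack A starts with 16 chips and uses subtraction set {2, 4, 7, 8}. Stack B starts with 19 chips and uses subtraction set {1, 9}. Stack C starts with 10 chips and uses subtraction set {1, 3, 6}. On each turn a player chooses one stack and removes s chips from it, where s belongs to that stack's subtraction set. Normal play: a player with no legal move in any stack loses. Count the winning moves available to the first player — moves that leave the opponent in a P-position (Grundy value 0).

2

Stack A, S = {2, 4, 7, 8}:
n :  0  1  2  3  4  5  6  7  8  9 10 11 12 13 14 15 16
G :  0  0  1  1  2  2  0  3  1  4  2  0  0  1  1  2  2
G_A(16) = 2.
Stack B, S = {1, 9}:
n :  0  1  2  3  4  5  6  7  8  9 10 11 12 13 14 15 16 17 18 19
G :  0  1  0  1  0  1  0  1  0  1  0  1  0  1  0  1  0  1  0  1
G_B(19) = 1.
Stack C, S = {1, 3, 6}:
G(0) = 0
G(1) = mex{0} = 1
G(2) = mex{1} = 0
G(3) = mex{0,0} = 1
G(4) = mex{1,1} = 0
G(5) = mex{0,0} = 1
G(6) = mex{1,1,0} = 2
G(7) = mex{2,0,1} = 3
G(8) = mex{3,1,0} = 2
G(9) = mex{2,2,1} = 0
G(10) = mex{0,3,0} = 1
G_C(10) = 1.
Combined Grundy value = 2 ⊕ 1 ⊕ 1 = 2.
A winning move leaves total XOR = 0, i.e. changes one component's Grundy value g to g ⊕ X where X is the current total.
Stack A: need g' = 2⊕2 = 0. Options: 16−2→G=1, 16−4→G=0, 16−7→G=4, 16−8→G=1. Hits: 1.
Stack B: need g' = 1⊕2 = 3. Options: 19−1→G=0, 19−9→G=0. Hits: 0.
Stack C: need g' = 1⊕2 = 3. Options: 10−1→G=0, 10−3→G=3, 10−6→G=0. Hits: 1.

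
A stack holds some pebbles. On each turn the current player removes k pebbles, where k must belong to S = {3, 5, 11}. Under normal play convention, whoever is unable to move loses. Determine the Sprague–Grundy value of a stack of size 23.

n :  0  1  2  3  4  5  6  7  8  9 10 11 12 13 14 15 16 17 18 19 20 21 22 23
G :  0  0  0  1  1  1  2  2  0  0  0  1  1  1  2  2  0  0  0  1  1  1  2  2

2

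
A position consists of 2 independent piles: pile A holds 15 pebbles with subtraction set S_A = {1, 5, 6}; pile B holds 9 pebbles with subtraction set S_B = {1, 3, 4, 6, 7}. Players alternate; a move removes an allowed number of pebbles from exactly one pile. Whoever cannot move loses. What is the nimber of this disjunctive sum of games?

5

Pile A, S = {1, 5, 6}:
G(0) = 0
G(1) = mex{0} = 1
G(2) = mex{1} = 0
G(3) = mex{0} = 1
G(4) = mex{1} = 0
G(5) = mex{0,0} = 1
G(6) = mex{1,1,0} = 2
G(7) = mex{2,0,1} = 3
G(8) = mex{3,1,0} = 2
G(9) = mex{2,0,1} = 3
G(10) = mex{3,1,0} = 2
G(11) = mex{2,2,1} = 0
G(12) = mex{0,3,2} = 1
G(13) = mex{1,2,3} = 0
G(14) = mex{0,3,2} = 1
G(15) = mex{1,2,3} = 0
G_A(15) = 0.
Pile B, S = {1, 3, 4, 6, 7}:
G(0) = 0
G(1) = mex{0} = 1
G(2) = mex{1} = 0
G(3) = mex{0,0} = 1
G(4) = mex{1,1,0} = 2
G(5) = mex{2,0,1} = 3
G(6) = mex{3,1,0,0} = 2
G(7) = mex{2,2,1,1,0} = 3
G(8) = mex{3,3,2,0,1} = 4
G(9) = mex{4,2,3,1,0} = 5
G_B(9) = 5.
Combined Grundy value = 0 ⊕ 5 = 5.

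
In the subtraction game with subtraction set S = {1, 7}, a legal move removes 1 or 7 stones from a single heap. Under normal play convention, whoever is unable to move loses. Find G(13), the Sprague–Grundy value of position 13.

1

G(0) = 0
G(1) = mex{0} = 1
G(2) = mex{1} = 0
G(3) = mex{0} = 1
G(4) = mex{1} = 0
G(5) = mex{0} = 1
G(6) = mex{1} = 0
G(7) = mex{0,0} = 1
G(8) = mex{1,1} = 0
G(9) = mex{0,0} = 1
G(10) = mex{1,1} = 0
G(11) = mex{0,0} = 1
G(12) = mex{1,1} = 0
G(13) = mex{0,0} = 1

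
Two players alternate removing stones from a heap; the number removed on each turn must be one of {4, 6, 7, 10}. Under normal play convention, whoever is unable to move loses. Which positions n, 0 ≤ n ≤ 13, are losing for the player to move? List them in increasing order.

0, 1, 2, 3

n :  0  1  2  3  4  5  6  7  8  9 10 11 12 13
G :  0  0  0  0  1  1  1  1  2  2  2  2  3  3
P-positions are exactly the n with G(n) = 0.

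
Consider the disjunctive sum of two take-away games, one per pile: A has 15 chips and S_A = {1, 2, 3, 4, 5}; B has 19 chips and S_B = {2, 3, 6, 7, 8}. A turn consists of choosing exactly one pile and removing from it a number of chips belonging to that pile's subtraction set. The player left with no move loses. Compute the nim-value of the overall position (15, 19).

Pile A, S = {1, 2, 3, 4, 5}:
n :  0  1  2  3  4  5  6  7  8  9 10 11 12 13 14 15
G :  0  1  2  3  4  5  0  1  2  3  4  5  0  1  2  3
G_A(15) = 3.
Pile B, S = {2, 3, 6, 7, 8}:
n :  0  1  2  3  4  5  6  7  8  9 10 11 12 13 14 15 16 17 18 19
G :  0  0  1  1  2  0  3  1  2  2  0  3  1  2  0  0  1  1  2  0
G_B(19) = 0.
Combined Grundy value = 3 ⊕ 0 = 3.

3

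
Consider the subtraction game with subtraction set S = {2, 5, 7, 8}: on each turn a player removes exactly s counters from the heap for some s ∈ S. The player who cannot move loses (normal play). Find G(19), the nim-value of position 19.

G(0) = 0
G(1) = mex{} = 0
G(2) = mex{0} = 1
G(3) = mex{0} = 1
G(4) = mex{1} = 0
G(5) = mex{1,0} = 2
G(6) = mex{0,0} = 1
G(7) = mex{2,1,0} = 3
G(8) = mex{1,1,0,0} = 2
G(9) = mex{3,0,1,0} = 2
G(10) = mex{2,2,1,1} = 0
G(11) = mex{2,1,0,1} = 3
G(12) = mex{0,3,2,0} = 1
G(13) = mex{3,2,1,2} = 0
G(14) = mex{1,2,3,1} = 0
G(15) = mex{0,0,2,3} = 1
G(16) = mex{0,3,2,2} = 1
G(17) = mex{1,1,0,2} = 3
G(18) = mex{1,0,3,0} = 2
G(19) = mex{3,0,1,3} = 2

2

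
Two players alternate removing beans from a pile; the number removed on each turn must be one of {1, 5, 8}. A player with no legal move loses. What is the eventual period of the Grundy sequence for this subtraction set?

G(0) = 0
G(1) = mex{0} = 1
G(2) = mex{1} = 0
G(3) = mex{0} = 1
G(4) = mex{1} = 0
G(5) = mex{0,0} = 1
G(6) = mex{1,1} = 0
G(7) = mex{0,0} = 1
G(8) = mex{1,1,0} = 2
G(9) = mex{2,0,1} = 3
G(10) = mex{3,1,0} = 2
G(11) = mex{2,0,1} = 3
G(12) = mex{3,1,0} = 2
G(13) = mex{2,2,1} = 0
G(14) = mex{0,3,0} = 1
G(15) = mex{1,2,1} = 0
G(16) = mex{0,3,2} = 1
G(17) = mex{1,2,3} = 0
G(18) = mex{0,0,2} = 1
G(19) = mex{1,1,3} = 0
G(20) = mex{0,0,2} = 1
G(21) = mex{1,1,0} = 2
G(22) = mex{2,0,1} = 3
G(23) = mex{3,1,0} = 2
G(24) = mex{2,0,1} = 3
G(25) = mex{3,1,0} = 2
G(26) = mex{2,2,1} = 0
G(27) = mex{0,3,0} = 1
G(n+13) = G(n) holds for n = 0,…,7 (a full window of length max(S) = 8), so the sequence is purely periodic with period 13.

13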